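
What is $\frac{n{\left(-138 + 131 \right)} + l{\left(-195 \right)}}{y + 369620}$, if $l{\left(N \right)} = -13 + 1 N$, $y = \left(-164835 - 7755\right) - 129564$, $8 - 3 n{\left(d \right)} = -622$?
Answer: $\frac{1}{33733} \approx 2.9645 \cdot 10^{-5}$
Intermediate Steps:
$n{\left(d \right)} = 210$ ($n{\left(d \right)} = \frac{8}{3} - - \frac{622}{3} = \frac{8}{3} + \frac{622}{3} = 210$)
$y = -302154$ ($y = -172590 - 129564 = -302154$)
$l{\left(N \right)} = -13 + N$
$\frac{n{\left(-138 + 131 \right)} + l{\left(-195 \right)}}{y + 369620} = \frac{210 - 208}{-302154 + 369620} = \frac{210 - 208}{67466} = 2 \cdot \frac{1}{67466} = \frac{1}{33733}$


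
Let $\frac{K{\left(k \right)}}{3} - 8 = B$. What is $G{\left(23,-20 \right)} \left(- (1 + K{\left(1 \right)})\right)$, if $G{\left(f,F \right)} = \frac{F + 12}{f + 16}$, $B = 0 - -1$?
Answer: $\frac{224}{39} \approx 5.7436$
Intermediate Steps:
$B = 1$ ($B = 0 + 1 = 1$)
$K{\left(k \right)} = 27$ ($K{\left(k \right)} = 24 + 3 \cdot 1 = 24 + 3 = 27$)
$G{\left(f,F \right)} = \frac{12 + F}{16 + f}$
$G{\left(23,-20 \right)} \left(- (1 + K{\left(1 \right)})\right) = \frac{12 - 20}{16 + 23} \left(- (1 + 27)\right) = \frac{1}{39} \left(-8\right) \left(\left(-1\right) 28\right) = \frac{1}{39} \left(-8\right) \left(-28\right) = \left(- \frac{8}{39}\right) \left(-28\right) = \frac{224}{39}$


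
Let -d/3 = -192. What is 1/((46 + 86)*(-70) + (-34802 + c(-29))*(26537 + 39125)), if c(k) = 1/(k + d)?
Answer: -547/1249992390046 ≈ -4.3760e-10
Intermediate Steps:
d = 576 (d = -3*(-192) = 576)
c(k) = 1/(576 + k) (c(k) = 1/(k + 576) = 1/(576 + k))
1/((46 + 86)*(-70) + (-34802 + c(-29))*(26537 + 39125)) = 1/((46 + 86)*(-70) + (-34802 + 1/(576 - 29))*(26537 + 39125)) = 1/(132*(-70) + (-34802 + 1/547)*65662) = 1/(-9240 + (-34802 + 1/547)*65662) = 1/(-9240 - 19036693/547*65662) = 1/(-9240 - 1249987335766/547) = 1/(-1249992390046/547) = -547/1249992390046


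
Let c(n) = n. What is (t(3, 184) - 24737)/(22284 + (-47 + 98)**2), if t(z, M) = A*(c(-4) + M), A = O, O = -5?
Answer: -25637/24885 ≈ -1.0302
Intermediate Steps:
A = -5
t(z, M) = 20 - 5*M (t(z, M) = -5*(-4 + M) = 20 - 5*M)
(t(3, 184) - 24737)/(22284 + (-47 + 98)**2) = ((20 - 5*184) - 24737)/(22284 + (-47 + 98)**2) = ((20 - 920) - 24737)/(22284 + 51**2) = (-900 - 24737)/(22284 + 2601) = -25637/24885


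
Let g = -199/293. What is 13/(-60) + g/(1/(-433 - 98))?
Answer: 6336331/17580 ≈ 360.43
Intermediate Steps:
g = -199/293 (g = -199*1/293 = -199/293 ≈ -0.67918)
13/(-60) + g/(1/(-433 - 98)) = 13/(-60) - 199/(293*(1/(-433 - 98))) = 13*(-1/60) - 199/(293*(1/(-531))) = -13/60 - 199/(293*(-1/531)) = -13/60 - 199/293*(-531) = -13/60 + 105669/293 = 6336331/17580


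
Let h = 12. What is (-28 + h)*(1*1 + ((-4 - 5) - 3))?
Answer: 176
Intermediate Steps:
(-28 + h)*(1*1 + ((-4 - 5) - 3)) = (-28 + 12)*(1*1 + ((-4 - 5) - 3)) = -16*(1 + (-9 - 3)) = -16*(1 - 12) = -16*(-11) = 176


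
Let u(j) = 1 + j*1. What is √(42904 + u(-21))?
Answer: 2*√10721 ≈ 207.08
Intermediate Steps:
u(j) = 1 + j
√(42904 + u(-21)) = √(42904 + (1 - 21)) = √(42904 - 20) = √42884 = 2*√10721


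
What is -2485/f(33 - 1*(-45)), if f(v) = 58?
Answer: -2485/58 ≈ -42.845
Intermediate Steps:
-2485/f(33 - 1*(-45)) = -2485/58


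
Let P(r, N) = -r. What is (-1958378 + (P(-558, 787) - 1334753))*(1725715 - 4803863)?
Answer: 10135026994804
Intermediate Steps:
(-1958378 + (P(-558, 787) - 1334753))*(1725715 - 4803863) = (-1958378 + (-1*(-558) - 1334753))*(1725715 - 4803863) = (-1958378 + (558 - 1334753))*(-3078148) = (-1958378 - 1334195)*(-3078148) = -3292573*(-3078148) = 10135026994804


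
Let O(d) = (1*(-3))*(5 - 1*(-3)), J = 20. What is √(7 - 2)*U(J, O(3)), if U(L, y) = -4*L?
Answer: -80*√5 ≈ -178.89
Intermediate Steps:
O(d) = -24 (O(d) = -3*(5 + 3) = -3*8 = -24)
√(7 - 2)*U(J, O(3)) = √(7 - 2)*(-4*20) = √5*(-80) = -80*√5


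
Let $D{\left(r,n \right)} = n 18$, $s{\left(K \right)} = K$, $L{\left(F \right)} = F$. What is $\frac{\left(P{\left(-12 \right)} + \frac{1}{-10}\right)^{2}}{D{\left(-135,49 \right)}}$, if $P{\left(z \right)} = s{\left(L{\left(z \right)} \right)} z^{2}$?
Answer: $\frac{298632961}{88200} \approx 3385.9$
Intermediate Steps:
$D{\left(r,n \right)} = 18 n$
$P{\left(z \right)} = z^{3}$ ($P{\left(z \right)} = z z^{2} = z^{3}$)
$\frac{\left(P{\left(-12 \right)} + \frac{1}{-10}\right)^{2}}{D{\left(-135,49 \right)}} = \frac{\left(\left(-12\right)^{3} + \frac{1}{-10}\right)^{2}}{18 \cdot 49} = \frac{\left(-1728 - \frac{1}{10}\right)^{2}}{882} = \left(- \frac{17281}{10}\right)^{2} \cdot \frac{1}{882} = \frac{298632961}{100} \cdot \frac{1}{882} = \frac{298632961}{88200}$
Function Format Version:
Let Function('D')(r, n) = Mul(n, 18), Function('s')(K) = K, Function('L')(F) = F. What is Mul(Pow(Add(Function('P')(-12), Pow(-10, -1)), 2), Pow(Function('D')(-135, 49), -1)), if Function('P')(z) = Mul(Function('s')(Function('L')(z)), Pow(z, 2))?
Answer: Rational(298632961, 88200) ≈ 3385.9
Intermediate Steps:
Function('D')(r, n) = Mul(18, n)
Function('P')(z) = Pow(z, 3) (Function('P')(z) = Mul(z, Pow(z, 2)) = Pow(z, 3))
Mul(Pow(Add(Function('P')(-12), Pow(-10, -1)), 2), Pow(Function('D')(-135, 49), -1)) = Mul(Pow(Add(Pow(-12, 3), Pow(-10, -1)), 2), Pow(Mul(18, 49), -1)) = Mul(Pow(Add(-1728, Rational(-1, 10)), 2), Pow(882, -1)) = Mul(Pow(Rational(-17281, 10), 2), Rational(1, 882)) = Mul(Rational(298632961, 100), Rational(1, 882)) = Rational(298632961, 88200)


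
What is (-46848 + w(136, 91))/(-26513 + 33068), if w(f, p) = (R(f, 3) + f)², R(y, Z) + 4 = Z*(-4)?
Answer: -10816/2185 ≈ -4.9501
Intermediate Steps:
R(y, Z) = -4 - 4*Z (R(y, Z) = -4 + Z*(-4) = -4 - 4*Z)
w(f, p) = (-16 + f)² (w(f, p) = ((-4 - 4*3) + f)² = ((-4 - 12) + f)² = (-16 + f)²)
(-46848 + w(136, 91))/(-26513 + 33068) = (-46848 + (-16 + 136)²)/(-26513 + 33068) = (-46848 + 120²)/6555 = (-46848 + 14400)*(1/6555) = -32448*1/6555 = -10816/2185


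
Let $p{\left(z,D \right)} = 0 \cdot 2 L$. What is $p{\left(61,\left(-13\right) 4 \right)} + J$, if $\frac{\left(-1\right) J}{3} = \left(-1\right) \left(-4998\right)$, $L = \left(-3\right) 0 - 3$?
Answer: $-14994$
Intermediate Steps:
$L = -3$ ($L = 0 - 3 = -3$)
$p{\left(z,D \right)} = 0$ ($p{\left(z,D \right)} = 0 \cdot 2 \left(-3\right) = 0 \left(-3\right) = 0$)
$J = -14994$ ($J = - 3 \left(\left(-1\right) \left(-4998\right)\right) = \left(-3\right) 4998 = -14994$)
$p{\left(61,\left(-13\right) 4 \right)} + J = 0 - 14994 = -14994$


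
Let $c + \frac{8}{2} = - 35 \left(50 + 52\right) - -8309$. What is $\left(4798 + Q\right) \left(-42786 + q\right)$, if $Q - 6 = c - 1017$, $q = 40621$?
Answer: $-18450130$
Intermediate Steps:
$c = 4735$ ($c = -4 - \left(-8309 + 35 \left(50 + 52\right)\right) = -4 + \left(\left(-35\right) 102 + 8309\right) = -4 + \left(-3570 + 8309\right) = -4 + 4739 = 4735$)
$Q = 3724$ ($Q = 6 + \left(4735 - 1017\right) = 6 + 3718 = 3724$)
$\left(4798 + Q\right) \left(-42786 + q\right) = \left(4798 + 3724\right) \left(-42786 + 40621\right) = 8522 \left(-2165\right) = -18450130$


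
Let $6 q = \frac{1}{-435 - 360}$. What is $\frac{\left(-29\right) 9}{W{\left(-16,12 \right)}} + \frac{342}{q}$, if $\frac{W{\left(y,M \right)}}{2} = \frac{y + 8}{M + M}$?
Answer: $- \frac{3261897}{2} \approx -1.6309 \cdot 10^{6}$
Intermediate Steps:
$W{\left(y,M \right)} = \frac{8 + y}{M}$ ($W{\left(y,M \right)} = 2 \frac{y + 8}{M + M} = 2 \frac{8 + y}{2 M} = \frac{8 + y}{M}$)
$q = - \frac{1}{4770}$ ($q = \frac{1}{6 \left(-435 - 360\right)} = \frac{1}{6 \left(-795\right)} = \frac{1}{6} \left(- \frac{1}{795}\right) = - \frac{1}{4770} \approx -0.00020964$)
$\frac{\left(-29\right) 9}{W{\left(-16,12 \right)}} + \frac{342}{q} = \frac{\left(-29\right) 9}{\frac{1}{12} \left(8 - 16\right)} + \frac{342}{- \frac{1}{4770}} = - \frac{261}{\frac{1}{12} \left(-8\right)} + 342 \left(-4770\right) = - \frac{261}{- \frac{2}{3}} - 1631340 = \left(-261\right) \left(- \frac{3}{2}\right) - 1631340 = \frac{783}{2} - 1631340 = - \frac{3261897}{2}$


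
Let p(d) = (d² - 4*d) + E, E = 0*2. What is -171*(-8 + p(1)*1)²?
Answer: -20691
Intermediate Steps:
E = 0
p(d) = d² - 4*d (p(d) = (d² - 4*d) + 0 = d² - 4*d)
-171*(-8 + p(1)*1)² = -171*(-8 + (1*(-4 + 1))*1)² = -171*(-8 + (1*(-3))*1)² = -171*(-8 - 3*1)² = -171*(-8 - 3)² = -171*(-11)² = -171*121 = -20691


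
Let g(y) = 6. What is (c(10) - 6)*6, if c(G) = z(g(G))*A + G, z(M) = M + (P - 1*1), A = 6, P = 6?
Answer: 420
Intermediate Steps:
z(M) = 5 + M (z(M) = M + (6 - 1*1) = M + (6 - 1) = M + 5 = 5 + M)
c(G) = 66 + G (c(G) = (5 + 6)*6 + G = 11*6 + G = 66 + G)
(c(10) - 6)*6 = ((66 + 10) - 6)*6 = (76 - 6)*6 = 70*6 = 420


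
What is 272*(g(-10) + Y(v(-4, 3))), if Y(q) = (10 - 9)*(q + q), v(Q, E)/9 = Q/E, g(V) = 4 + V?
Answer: -8160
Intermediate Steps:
v(Q, E) = 9*Q/E (v(Q, E) = 9*(Q/E) = 9*Q/E)
Y(q) = 2*q (Y(q) = 1*(2*q) = 2*q)
272*(g(-10) + Y(v(-4, 3))) = 272*((4 - 10) + 2*(9*(-4)/3)) = 272*(-6 + 2*(9*(-4)*(⅓))) = 272*(-6 + 2*(-12)) = 272*(-6 - 24) = 272*(-30) = -8160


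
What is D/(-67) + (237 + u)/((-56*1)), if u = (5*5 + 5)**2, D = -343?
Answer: -56971/3752 ≈ -15.184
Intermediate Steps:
u = 900 (u = (25 + 5)**2 = 30**2 = 900)
D/(-67) + (237 + u)/((-56*1)) = -343/(-67) + (237 + 900)/((-56*1)) = -343*(-1/67) + 1137/(-56) = 343/67 + 1137*(-1/56) = 343/67 - 1137/56 = -56971/3752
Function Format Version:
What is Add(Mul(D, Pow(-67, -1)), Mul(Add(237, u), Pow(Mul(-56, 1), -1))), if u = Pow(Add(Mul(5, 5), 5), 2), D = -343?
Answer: Rational(-56971, 3752) ≈ -15.184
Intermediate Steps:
u = 900 (u = Pow(Add(25, 5), 2) = Pow(30, 2) = 900)
Add(Mul(D, Pow(-67, -1)), Mul(Add(237, u), Pow(Mul(-56, 1), -1))) = Add(Mul(-343, Pow(-67, -1)), Mul(Add(237, 900), Pow(Mul(-56, 1), -1))) = Add(Mul(-343, Rational(-1, 67)), Mul(1137, Pow(-56, -1))) = Add(Rational(343, 67), Mul(1137, Rational(-1, 56))) = Add(Rational(343, 67), Rational(-1137, 56)) = Rational(-56971, 3752)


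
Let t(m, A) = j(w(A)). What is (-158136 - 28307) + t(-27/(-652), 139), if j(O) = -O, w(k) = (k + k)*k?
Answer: -225085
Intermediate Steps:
w(k) = 2*k² (w(k) = (2*k)*k = 2*k²)
t(m, A) = -2*A²
(-158136 - 28307) + t(-27/(-652), 139) = (-158136 - 28307) - 2*139² = -186443 - 2*19321 = -186443 - 38642 = -225085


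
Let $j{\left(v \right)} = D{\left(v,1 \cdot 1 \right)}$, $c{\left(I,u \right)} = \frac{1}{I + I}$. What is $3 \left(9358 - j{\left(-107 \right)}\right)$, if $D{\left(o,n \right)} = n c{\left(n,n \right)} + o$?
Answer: $\frac{56787}{2} \approx 28394.0$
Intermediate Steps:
$c{\left(I,u \right)} = \frac{1}{2 I}$
$D{\left(o,n \right)} = \frac{1}{2} + o$ ($D{\left(o,n \right)} = n \frac{1}{2 n} + o = \frac{1}{2} + o$)
$j{\left(v \right)} = \frac{1}{2} + v$
$3 \left(9358 - j{\left(-107 \right)}\right) = 3 \left(9358 - \left(\frac{1}{2} - 107\right)\right) = 3 \left(9358 - - \frac{213}{2}\right) = 3 \left(9358 + \frac{213}{2}\right) = 3 \cdot \frac{18929}{2} = \frac{56787}{2}$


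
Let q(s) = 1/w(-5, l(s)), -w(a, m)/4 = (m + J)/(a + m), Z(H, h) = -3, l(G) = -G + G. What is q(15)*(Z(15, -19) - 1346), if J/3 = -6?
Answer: 6745/72 ≈ 93.681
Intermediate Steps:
J = -18 (J = 3*(-6) = -18)
l(G) = 0
w(a, m) = -4*(-18 + m)/(a + m) (w(a, m) = -4*(m - 18)/(a + m) = -4*(-18 + m)/(a + m))
q(s) = -5/72 (q(s) = 1/(4*(18 - 1*0)/(-5 + 0)) = 1/(4*(18 + 0)/(-5)) = 1/(4*(-⅕)*18) = 1/(-72/5) = -5/72)
q(15)*(Z(15, -19) - 1346) = -5*(-3 - 1346)/72 = -5/72*(-1349) = 6745/72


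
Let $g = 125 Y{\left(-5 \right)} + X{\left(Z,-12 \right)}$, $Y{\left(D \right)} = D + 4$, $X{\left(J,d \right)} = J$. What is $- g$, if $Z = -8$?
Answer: $133$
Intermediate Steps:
$Y{\left(D \right)} = 4 + D$
$g = -133$ ($g = 125 \left(4 - 5\right) - 8 = 125 \left(-1\right) - 8 = -125 - 8 = -133$)
$- g = \left(-1\right) \left(-133\right) = 133$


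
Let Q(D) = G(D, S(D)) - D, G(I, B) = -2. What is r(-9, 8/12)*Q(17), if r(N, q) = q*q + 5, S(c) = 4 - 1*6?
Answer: -931/9 ≈ -103.44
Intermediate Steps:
S(c) = -2 (S(c) = 4 - 6 = -2)
r(N, q) = 5 + q**2 (r(N, q) = q**2 + 5 = 5 + q**2)
Q(D) = -2 - D
r(-9, 8/12)*Q(17) = (5 + (8/12)**2)*(-2 - 1*17) = (5 + (8*(1/12))**2)*(-2 - 17) = (5 + (2/3)**2)*(-19) = (5 + 4/9)*(-19) = (49/9)*(-19) = -931/9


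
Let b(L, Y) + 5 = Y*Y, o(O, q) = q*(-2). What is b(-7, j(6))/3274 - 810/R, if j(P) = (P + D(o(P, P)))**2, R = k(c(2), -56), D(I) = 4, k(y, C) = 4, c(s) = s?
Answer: -326495/1637 ≈ -199.45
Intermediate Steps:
o(O, q) = -2*q
R = 4
j(P) = (4 + P)**2 (j(P) = (P + 4)**2 = (4 + P)**2)
b(L, Y) = -5 + Y**2 (b(L, Y) = -5 + Y*Y = -5 + Y**2)
b(-7, j(6))/3274 - 810/R = (-5 + ((4 + 6)**2)**2)/3274 - 810/4 = (-5 + (10**2)**2)*(1/3274) - 810*1/4 = (-5 + 100**2)*(1/3274) - 405/2 = (-5 + 10000)*(1/3274) - 405/2 = 9995*(1/3274) - 405/2 = 9995/3274 - 405/2 = -326495/1637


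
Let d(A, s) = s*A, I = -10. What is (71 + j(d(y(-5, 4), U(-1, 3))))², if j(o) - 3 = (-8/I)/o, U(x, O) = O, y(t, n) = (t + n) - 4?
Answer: 30758116/5625 ≈ 5468.1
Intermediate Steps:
y(t, n) = -4 + n + t (y(t, n) = (n + t) - 4 = -4 + n + t)
d(A, s) = A*s
j(o) = 3 + 4/(5*o) (j(o) = 3 + (-8/(-10))/o = 3 + (-8*(-⅒))/o = 3 + 4/(5*o))
(71 + j(d(y(-5, 4), U(-1, 3))))² = (71 + (3 + 4/(5*(((-4 + 4 - 5)*3)))))² = (71 + (3 + 4/(5*((-5*3)))))² = (71 + (3 + (⅘)/(-15)))² = (71 + (3 + (⅘)*(-1/15)))² = (71 + (3 - 4/75))² = (71 + 221/75)² = (5546/75)² = 30758116/5625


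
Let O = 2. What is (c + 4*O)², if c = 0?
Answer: 64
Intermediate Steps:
(c + 4*O)² = (0 + 4*2)² = (0 + 8)² = 8² = 64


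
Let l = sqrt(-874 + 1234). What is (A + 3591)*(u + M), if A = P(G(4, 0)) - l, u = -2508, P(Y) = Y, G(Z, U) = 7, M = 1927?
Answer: -2090438 + 3486*sqrt(10) ≈ -2.0794e+6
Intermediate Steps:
l = 6*sqrt(10) (l = sqrt(360) = 6*sqrt(10) ≈ 18.974)
A = 7 - 6*sqrt(10) ≈ -11.974
(A + 3591)*(u + M) = ((7 - 6*sqrt(10)) + 3591)*(-2508 + 1927) = (3598 - 6*sqrt(10))*(-581) = -2090438 + 3486*sqrt(10)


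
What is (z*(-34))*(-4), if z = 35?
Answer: 4760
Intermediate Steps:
(z*(-34))*(-4) = (35*(-34))*(-4) = -1190*(-4) = 4760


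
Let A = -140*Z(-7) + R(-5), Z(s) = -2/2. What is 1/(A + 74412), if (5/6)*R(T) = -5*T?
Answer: 1/74582 ≈ 1.3408e-5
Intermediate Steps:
Z(s) = -1 (Z(s) = -2*½ = -1)
R(T) = -6*T (R(T) = 6*(-5*T)/5 = -6*T)
A = 170 (A = -140*(-1) - 6*(-5) = 140 + 30 = 170)
1/(A + 74412) = 1/(170 + 74412) = 1/74582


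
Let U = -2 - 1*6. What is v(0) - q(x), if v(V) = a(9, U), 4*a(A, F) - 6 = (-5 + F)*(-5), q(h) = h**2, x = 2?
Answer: 55/4 ≈ 13.750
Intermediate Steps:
U = -8 (U = -2 - 6 = -8)
a(A, F) = 31/4 - 5*F/4 (a(A, F) = 3/2 + ((-5 + F)*(-5))/4 = 3/2 + (25 - 5*F)/4 = 3/2 + (25/4 - 5*F/4) = 31/4 - 5*F/4)
v(V) = 71/4 (v(V) = 31/4 - 5/4*(-8) = 31/4 + 10 = 71/4)
v(0) - q(x) = 71/4 - 1*2**2 = 71/4 - 1*4 = 71/4 - 4 = 55/4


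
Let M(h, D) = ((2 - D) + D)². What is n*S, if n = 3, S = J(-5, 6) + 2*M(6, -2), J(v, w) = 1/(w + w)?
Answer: 97/4 ≈ 24.250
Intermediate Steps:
J(v, w) = 1/(2*w)
M(h, D) = 4 (M(h, D) = 2² = 4)
S = 97/12 (S = (½)/6 + 2*4 = (½)*(⅙) + 8 = 1/12 + 8 = 97/12 ≈ 8.0833)
n*S = 3*(97/12) = 97/4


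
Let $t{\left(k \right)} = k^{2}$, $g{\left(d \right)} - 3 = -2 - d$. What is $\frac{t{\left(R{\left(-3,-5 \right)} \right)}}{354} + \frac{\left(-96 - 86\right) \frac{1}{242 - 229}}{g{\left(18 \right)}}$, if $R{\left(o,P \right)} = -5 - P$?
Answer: $\frac{14}{17} \approx 0.82353$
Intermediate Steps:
$g{\left(d \right)} = 1 - d$ ($g{\left(d \right)} = 3 - \left(2 + d\right) = 1 - d$)
$\frac{t{\left(R{\left(-3,-5 \right)} \right)}}{354} + \frac{\left(-96 - 86\right) \frac{1}{242 - 229}}{g{\left(18 \right)}} = \frac{\left(-5 - -5\right)^{2}}{354} + \frac{\left(-96 - 86\right) \frac{1}{242 - 229}}{1 - 18} = \left(-5 + 5\right)^{2} \cdot \frac{1}{354} + \frac{\left(-182\right) \frac{1}{13}}{1 - 18} = 0^{2} \cdot \frac{1}{354} + \frac{\left(-182\right) \frac{1}{13}}{-17} = 0 \cdot \frac{1}{354} - - \frac{14}{17} = 0 + \frac{14}{17} = \frac{14}{17}$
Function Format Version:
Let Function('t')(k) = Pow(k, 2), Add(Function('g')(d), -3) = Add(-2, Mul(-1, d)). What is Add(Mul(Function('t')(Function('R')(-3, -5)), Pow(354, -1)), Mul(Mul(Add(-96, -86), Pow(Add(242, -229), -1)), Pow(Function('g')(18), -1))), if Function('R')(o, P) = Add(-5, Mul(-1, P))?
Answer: Rational(14, 17) ≈ 0.82353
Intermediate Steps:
Function('g')(d) = Add(1, Mul(-1, d)) (Function('g')(d) = Add(3, Add(-2, Mul(-1, d))) = Add(1, Mul(-1, d)))
Add(Mul(Function('t')(Function('R')(-3, -5)), Pow(354, -1)), Mul(Mul(Add(-96, -86), Pow(Add(242, -229), -1)), Pow(Function('g')(18), -1))) = Add(Mul(Pow(Add(-5, Mul(-1, -5)), 2), Pow(354, -1)), Mul(Mul(Add(-96, -86), Pow(Add(242, -229), -1)), Pow(Add(1, Mul(-1, 18)), -1))) = Add(Mul(Pow(Add(-5, 5), 2), Rational(1, 354)), Mul(Mul(-182, Pow(13, -1)), Pow(Add(1, -18), -1))) = Add(Mul(Pow(0, 2), Rational(1, 354)), Mul(Mul(-182, Rational(1, 13)), Pow(-17, -1))) = Add(Mul(0, Rational(1, 354)), Mul(-14, Rational(-1, 17))) = Add(0, Rational(14, 17)) = Rational(14, 17)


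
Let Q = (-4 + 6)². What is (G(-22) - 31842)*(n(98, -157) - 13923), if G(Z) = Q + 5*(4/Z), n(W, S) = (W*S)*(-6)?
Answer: -27455423604/11 ≈ -2.4959e+9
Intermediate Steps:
Q = 4 (Q = 2² = 4)
n(W, S) = -6*S*W (n(W, S) = (S*W)*(-6) = -6*S*W)
G(Z) = 4 + 20/Z (G(Z) = 4 + 5*(4/Z) = 4 + 20/Z)
(G(-22) - 31842)*(n(98, -157) - 13923) = ((4 + 20/(-22)) - 31842)*(-6*(-157)*98 - 13923) = ((4 + 20*(-1/22)) - 31842)*(92316 - 13923) = ((4 - 10/11) - 31842)*78393 = (34/11 - 31842)*78393 = -350228/11*78393 = -27455423604/11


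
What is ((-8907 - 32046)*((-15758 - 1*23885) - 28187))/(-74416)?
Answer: -1388920995/37208 ≈ -37329.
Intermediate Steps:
((-8907 - 32046)*((-15758 - 1*23885) - 28187))/(-74416) = -40953*((-15758 - 23885) - 28187)*(-1/74416) = -40953*(-39643 - 28187)*(-1/74416) = -40953*(-67830)*(-1/74416) = 2777841990*(-1/74416) = -1388920995/37208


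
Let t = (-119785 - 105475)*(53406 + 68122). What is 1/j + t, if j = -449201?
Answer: -12297055833573281/449201 ≈ -2.7375e+10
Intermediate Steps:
t = -27375397280 (t = -225260*121528 = -27375397280)
1/j + t = 1/(-449201) - 27375397280 = -1/449201 - 27375397280 = -12297055833573281/449201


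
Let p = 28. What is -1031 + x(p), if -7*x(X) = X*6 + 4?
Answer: -7389/7 ≈ -1055.6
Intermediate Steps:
x(X) = -4/7 - 6*X/7 (x(X) = -(X*6 + 4)/7 = -(6*X + 4)/7 = -(4 + 6*X)/7 = -4/7 - 6*X/7)
-1031 + x(p) = -1031 + (-4/7 - 6/7*28) = -1031 + (-4/7 - 24) = -1031 - 172/7 = -7389/7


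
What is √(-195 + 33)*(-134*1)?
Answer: -1206*I*√2 ≈ -1705.5*I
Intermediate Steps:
√(-195 + 33)*(-134*1) = √(-162)*(-134) = (9*I*√2)*(-134) = -1206*I*√2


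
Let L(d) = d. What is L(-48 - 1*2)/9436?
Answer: -25/4718 ≈ -0.0052989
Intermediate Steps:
L(-48 - 1*2)/9436 = (-48 - 1*2)/9436 = (-48 - 2)*(1/9436) = -50*1/9436 = -25/4718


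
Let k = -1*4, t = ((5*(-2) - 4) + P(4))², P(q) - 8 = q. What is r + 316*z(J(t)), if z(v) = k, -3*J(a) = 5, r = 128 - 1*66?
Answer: -1202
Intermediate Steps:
r = 62 (r = 128 - 66 = 62)
P(q) = 8 + q
t = 4 (t = ((5*(-2) - 4) + (8 + 4))² = ((-10 - 4) + 12)² = (-14 + 12)² = (-2)² = 4)
J(a) = -5/3 (J(a) = -⅓*5 = -5/3)
k = -4
z(v) = -4
r + 316*z(J(t)) = 62 + 316*(-4) = 62 - 1264 = -1202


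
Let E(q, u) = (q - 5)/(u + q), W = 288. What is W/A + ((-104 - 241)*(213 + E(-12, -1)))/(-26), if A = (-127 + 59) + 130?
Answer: 14922471/5239 ≈ 2848.3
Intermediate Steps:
E(q, u) = (-5 + q)/(q + u)
A = 62 (A = -68 + 130 = 62)
W/A + ((-104 - 241)*(213 + E(-12, -1)))/(-26) = 288/62 + ((-104 - 241)*(213 + (-5 - 12)/(-12 - 1)))/(-26) = 288*(1/62) - 345*(213 - 17/(-13))*(-1/26) = 144/31 - 345*(213 - 1/13*(-17))*(-1/26) = 144/31 - 345*(213 + 17/13)*(-1/26) = 144/31 - 345*2786/13*(-1/26) = 144/31 - 961170/13*(-1/26) = 144/31 + 480585/169 = 14922471/5239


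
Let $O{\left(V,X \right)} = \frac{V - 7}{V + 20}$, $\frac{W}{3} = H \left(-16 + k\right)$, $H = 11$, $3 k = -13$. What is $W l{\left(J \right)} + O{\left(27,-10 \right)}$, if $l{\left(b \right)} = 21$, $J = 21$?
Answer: $- \frac{662257}{47} \approx -14091.0$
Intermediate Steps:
$k = - \frac{13}{3}$ ($k = \frac{1}{3} \left(-13\right) = - \frac{13}{3} \approx -4.3333$)
$W = -671$ ($W = 3 \cdot 11 \left(-16 - \frac{13}{3}\right) = 3 \cdot 11 \left(- \frac{61}{3}\right) = 3 \left(- \frac{671}{3}\right) = -671$)
$O{\left(V,X \right)} = \frac{-7 + V}{20 + V}$
$W l{\left(J \right)} + O{\left(27,-10 \right)} = \left(-671\right) 21 + \frac{-7 + 27}{20 + 27} = -14091 + \frac{1}{47} \cdot 20 = -14091 + \frac{20}{47} = - \frac{662257}{47}$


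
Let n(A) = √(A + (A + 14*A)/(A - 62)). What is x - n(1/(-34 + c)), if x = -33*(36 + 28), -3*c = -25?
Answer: -2112 - I*√3996829914/367829 ≈ -2112.0 - 0.17187*I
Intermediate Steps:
c = 25/3 (c = -⅓*(-25) = 25/3 ≈ 8.3333)
x = -2112 (x = -33*64 = -2112)
n(A) = √(A + 15*A/(-62 + A)) (n(A) = √(A + (15*A)/(-62 + A)) = √(A + 15*A/(-62 + A)))
x - n(1/(-34 + c)) = -2112 - √((-47 + 1/(-34 + 25/3))/((-34 + 25/3)*(-62 + 1/(-34 + 25/3)))) = -2112 - √((-47 + 1/(-77/3))/((-77/3)*(-62 + 1/(-77/3)))) = -2112 - √(-3*(-47 - 3/77)/(77*(-62 - 3/77))) = -2112 - √(-3/77*(-3622/77)/(-4777/77)) = -2112 - √(-3/77*(-77/4777)*(-3622/77)) = -2112 - √(-10866/367829) = -2112 - I*√3996829914/367829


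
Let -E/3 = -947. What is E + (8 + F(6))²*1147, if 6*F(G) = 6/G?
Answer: 2856223/36 ≈ 79340.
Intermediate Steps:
E = 2841 (E = -3*(-947) = 2841)
F(G) = 1/G (F(G) = (6/G)/6 = 1/G)
E + (8 + F(6))²*1147 = 2841 + (8 + 1/6)²*1147 = 2841 + (8 + ⅙)²*1147 = 2841 + (49/6)²*1147 = 2841 + (2401/36)*1147 = 2841 + 2753947/36 = 2856223/36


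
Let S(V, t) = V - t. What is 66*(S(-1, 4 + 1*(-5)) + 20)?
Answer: 1320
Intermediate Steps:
66*(S(-1, 4 + 1*(-5)) + 20) = 66*((-1 - (4 + 1*(-5))) + 20) = 66*((-1 - (4 - 5)) + 20) = 66*((-1 - 1*(-1)) + 20) = 66*((-1 + 1) + 20) = 66*(0 + 20) = 66*20 = 1320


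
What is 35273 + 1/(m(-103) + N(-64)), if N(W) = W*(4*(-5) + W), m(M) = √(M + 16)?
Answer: 339813769925/9633821 - I*√87/28901463 ≈ 35273.0 - 3.2273e-7*I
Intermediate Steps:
m(M) = √(16 + M)
N(W) = W*(-20 + W)
35273 + 1/(m(-103) + N(-64)) = 35273 + 1/(√(16 - 103) - 64*(-20 - 64)) = 35273 + 1/(√(-87) - 64*(-84)) = 35273 + 1/(I*√87 + 5376) = 35273 + 1/(5376 + I*√87)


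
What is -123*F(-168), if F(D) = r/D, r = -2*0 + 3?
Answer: 123/56 ≈ 2.1964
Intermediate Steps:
r = 3 (r = 0 + 3 = 3)
F(D) = 3/D
-123*F(-168) = -369/(-168) = -369*(-1)/168 = -123*(-1/56) = 123/56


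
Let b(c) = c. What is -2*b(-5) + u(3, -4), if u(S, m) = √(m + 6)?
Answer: 10 + √2 ≈ 11.414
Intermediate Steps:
u(S, m) = √(6 + m)
-2*b(-5) + u(3, -4) = -2*(-5) + √(6 - 4) = 10 + √2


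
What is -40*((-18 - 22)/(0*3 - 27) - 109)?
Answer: 116120/27 ≈ 4300.7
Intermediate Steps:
-40*((-18 - 22)/(0*3 - 27) - 109) = -40*(-40/(0 - 27) - 109) = -40*(-40/(-27) - 109) = -40*(-40*(-1/27) - 109) = -40*(40/27 - 109) = -40*(-2903/27) = 116120/27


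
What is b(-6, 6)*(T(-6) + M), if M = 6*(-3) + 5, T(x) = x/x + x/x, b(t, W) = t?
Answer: 66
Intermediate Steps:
T(x) = 2 (T(x) = 1 + 1 = 2)
M = -13 (M = -18 + 5 = -13)
b(-6, 6)*(T(-6) + M) = -6*(2 - 13) = -6*(-11) = 66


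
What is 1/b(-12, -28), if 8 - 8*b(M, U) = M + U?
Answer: 1/6 ≈ 0.16667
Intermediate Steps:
b(M, U) = 1 - M/8 - U/8 (b(M, U) = 1 - (M + U)/8 = 1 + (-M/8 - U/8) = 1 - M/8 - U/8)
1/b(-12, -28) = 1/(1 - 1/8*(-12) - 1/8*(-28)) = 1/(1 + 3/2 + 7/2) = 1/6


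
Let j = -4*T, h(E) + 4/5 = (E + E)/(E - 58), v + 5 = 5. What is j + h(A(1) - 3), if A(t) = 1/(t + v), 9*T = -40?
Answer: 767/45 ≈ 17.044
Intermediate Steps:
T = -40/9 (T = (1/9)*(-40) = -40/9 ≈ -4.4444)
v = 0 (v = -5 + 5 = 0)
A(t) = 1/t (A(t) = 1/(t + 0) = 1/t)
h(E) = -4/5 + 2*E/(-58 + E) (h(E) = -4/5 + (E + E)/(E - 58) = -4/5 + (2*E)/(-58 + E) = -4/5 + 2*E/(-58 + E))
j = 160/9 (j = -4*(-40/9) = 160/9 ≈ 17.778)
j + h(A(1) - 3) = 160/9 + 2*(116 + 3*(1/1 - 3))/(5*(-58 + (1/1 - 3))) = 160/9 + 2*(116 + 3*(1 - 3))/(5*(-58 + (1 - 3))) = 160/9 + 2*(116 + 3*(-2))/(5*(-58 - 2)) = 160/9 + (2/5)*(116 - 6)/(-60) = 160/9 + (2/5)*(-1/60)*110 = 160/9 - 11/15 = 767/45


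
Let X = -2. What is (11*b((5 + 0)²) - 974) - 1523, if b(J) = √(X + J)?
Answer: -2497 + 11*√23 ≈ -2444.2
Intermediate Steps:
b(J) = √(-2 + J)
(11*b((5 + 0)²) - 974) - 1523 = (11*√(-2 + (5 + 0)²) - 974) - 1523 = (11*√(-2 + 5²) - 974) - 1523 = (11*√(-2 + 25) - 974) - 1523 = (11*√23 - 974) - 1523 = (-974 + 11*√23) - 1523 = -2497 + 11*√23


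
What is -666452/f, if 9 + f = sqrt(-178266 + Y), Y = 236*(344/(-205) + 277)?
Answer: 1229603940/23241059 + 666452*I*sqrt(4761013070)/23241059 ≈ 52.907 + 1978.6*I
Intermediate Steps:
Y = 13320076/205 (Y = 236*(344*(-1/205) + 277) = 236*(-344/205 + 277) = 236*(56441/205) = 13320076/205 ≈ 64976.)
f = -9 + I*sqrt(4761013070)/205 (f = -9 + sqrt(-178266 + 13320076/205) = -9 + sqrt(-23224454/205) = -9 + I*sqrt(4761013070)/205 ≈ -9.0 + 336.59*I)
-666452/f = -666452/(-9 + I*sqrt(4761013070)/205)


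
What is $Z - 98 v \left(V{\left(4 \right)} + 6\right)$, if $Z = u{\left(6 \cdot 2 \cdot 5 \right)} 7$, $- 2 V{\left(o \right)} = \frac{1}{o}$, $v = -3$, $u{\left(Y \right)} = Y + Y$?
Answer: $\frac{10269}{4} \approx 2567.3$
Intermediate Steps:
$u{\left(Y \right)} = 2 Y$
$V{\left(o \right)} = - \frac{1}{2 o}$
$Z = 840$ ($Z = 2 \cdot 6 \cdot 2 \cdot 5 \cdot 7 = 2 \cdot 12 \cdot 5 \cdot 7 = 2 \cdot 60 \cdot 7 = 120 \cdot 7 = 840$)
$Z - 98 v \left(V{\left(4 \right)} + 6\right) = 840 - 98 \left(- 3 \left(- \frac{1}{2 \cdot 4} + 6\right)\right) = 840 - 98 \left(- 3 \left(\left(- \frac{1}{2}\right) \frac{1}{4} + 6\right)\right) = 840 - 98 \left(- 3 \left(- \frac{1}{8} + 6\right)\right) = 840 - 98 \left(\left(-3\right) \frac{47}{8}\right) = 840 - - \frac{6909}{4} = 840 + \frac{6909}{4} = \frac{10269}{4}$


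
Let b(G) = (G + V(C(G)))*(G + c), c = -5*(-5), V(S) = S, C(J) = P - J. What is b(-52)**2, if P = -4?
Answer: 11664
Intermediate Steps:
C(J) = -4 - J
c = 25
b(G) = -100 - 4*G (b(G) = (G + (-4 - G))*(G + 25) = -4*(25 + G) = -100 - 4*G)
b(-52)**2 = (-100 - 4*(-52))**2 = (-100 + 208)**2 = 108**2 = 11664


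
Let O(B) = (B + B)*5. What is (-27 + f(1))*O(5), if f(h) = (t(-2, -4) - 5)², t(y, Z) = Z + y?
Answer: 4700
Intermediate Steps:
O(B) = 10*B (O(B) = (2*B)*5 = 10*B)
f(h) = 121 (f(h) = ((-4 - 2) - 5)² = (-6 - 5)² = (-11)² = 121)
(-27 + f(1))*O(5) = (-27 + 121)*(10*5) = 94*50 = 4700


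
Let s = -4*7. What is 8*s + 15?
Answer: -209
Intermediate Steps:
s = -28
8*s + 15 = 8*(-28) + 15 = -224 + 15 = -209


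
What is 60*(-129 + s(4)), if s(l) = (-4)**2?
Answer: -6780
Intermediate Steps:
s(l) = 16
60*(-129 + s(4)) = 60*(-129 + 16) = 60*(-113) = -6780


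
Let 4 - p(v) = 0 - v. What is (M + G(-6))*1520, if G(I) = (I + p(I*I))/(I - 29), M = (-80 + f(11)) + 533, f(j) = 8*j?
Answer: 5745904/7 ≈ 8.2084e+5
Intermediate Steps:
M = 541 (M = (-80 + 8*11) + 533 = (-80 + 88) + 533 = 8 + 533 = 541)
p(v) = 4 + v (p(v) = 4 - (0 - v) = 4 - (-1)*v = 4 + v)
G(I) = (4 + I + I²)/(-29 + I) (G(I) = (I + (4 + I*I))/(I - 29) = (I + (4 + I²))/(-29 + I) = (4 + I + I²)/(-29 + I))
(M + G(-6))*1520 = (541 + (4 - 6 + (-6)²)/(-29 - 6))*1520 = (541 + (4 - 6 + 36)/(-35))*1520 = (541 - 1/35*34)*1520 = (541 - 34/35)*1520 = (18901/35)*1520 = 5745904/7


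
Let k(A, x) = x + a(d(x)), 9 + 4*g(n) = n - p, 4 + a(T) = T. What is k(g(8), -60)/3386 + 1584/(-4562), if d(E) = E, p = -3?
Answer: -1482278/3861733 ≈ -0.38384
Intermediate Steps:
a(T) = -4 + T
g(n) = -3/2 + n/4 (g(n) = -9/4 + (n - 1*(-3))/4 = -9/4 + (n + 3)/4 = -9/4 + (3 + n)/4 = -9/4 + (¾ + n/4) = -3/2 + n/4)
k(A, x) = -4 + 2*x (k(A, x) = x + (-4 + x) = -4 + 2*x)
k(g(8), -60)/3386 + 1584/(-4562) = (-4 + 2*(-60))/3386 + 1584/(-4562) = (-4 - 120)*(1/3386) + 1584*(-1/4562) = -124*1/3386 - 792/2281 = -62/1693 - 792/2281 = -1482278/3861733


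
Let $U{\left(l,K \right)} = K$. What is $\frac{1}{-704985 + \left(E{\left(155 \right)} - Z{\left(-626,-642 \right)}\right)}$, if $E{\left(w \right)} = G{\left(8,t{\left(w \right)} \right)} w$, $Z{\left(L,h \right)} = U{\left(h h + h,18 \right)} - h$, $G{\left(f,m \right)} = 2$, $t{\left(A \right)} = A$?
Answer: $- \frac{1}{705335} \approx -1.4178 \cdot 10^{-6}$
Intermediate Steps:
$Z{\left(L,h \right)} = 18 - h$
$E{\left(w \right)} = 2 w$
$\frac{1}{-704985 + \left(E{\left(155 \right)} - Z{\left(-626,-642 \right)}\right)} = \frac{1}{-704985 + \left(2 \cdot 155 - \left(18 - -642\right)\right)} = \frac{1}{-704985 + \left(310 - \left(18 + 642\right)\right)} = \frac{1}{-704985 + \left(310 - 660\right)} = \frac{1}{-704985 - 350} = \frac{1}{-705335} = - \frac{1}{705335}$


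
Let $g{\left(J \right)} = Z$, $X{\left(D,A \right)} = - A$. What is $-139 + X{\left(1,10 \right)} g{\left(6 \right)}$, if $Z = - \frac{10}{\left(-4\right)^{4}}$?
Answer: $- \frac{8871}{64} \approx -138.61$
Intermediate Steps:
$Z = - \frac{5}{128}$ ($Z = - \frac{10}{256} = \left(-10\right) \frac{1}{256} = - \frac{5}{128} \approx -0.039063$)
$g{\left(J \right)} = - \frac{5}{128}$
$-139 + X{\left(1,10 \right)} g{\left(6 \right)} = -139 + \left(-1\right) 10 \left(- \frac{5}{128}\right) = -139 - - \frac{25}{64} = -139 + \frac{25}{64} = - \frac{8871}{64}$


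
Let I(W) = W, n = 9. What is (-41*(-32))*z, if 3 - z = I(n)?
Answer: -7872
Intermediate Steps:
z = -6 (z = 3 - 1*9 = 3 - 9 = -6)
(-41*(-32))*z = -41*(-32)*(-6) = 1312*(-6) = -7872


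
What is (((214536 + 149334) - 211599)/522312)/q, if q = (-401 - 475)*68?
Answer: -2417/493858432 ≈ -4.8941e-6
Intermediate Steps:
q = -59568 (q = -876*68 = -59568)
(((214536 + 149334) - 211599)/522312)/q = (((214536 + 149334) - 211599)/522312)/(-59568) = ((363870 - 211599)*(1/522312))*(-1/59568) = (152271*(1/522312))*(-1/59568) = (7251/24872)*(-1/59568) = -2417/493858432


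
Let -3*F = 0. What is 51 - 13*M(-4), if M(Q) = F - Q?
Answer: -1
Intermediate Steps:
F = 0 (F = -⅓*0 = 0)
M(Q) = -Q (M(Q) = 0 - Q = -Q)
51 - 13*M(-4) = 51 - (-13)*(-4) = 51 - 13*4 = 51 - 52 = -1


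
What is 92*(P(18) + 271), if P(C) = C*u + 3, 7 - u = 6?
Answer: 26864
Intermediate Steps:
u = 1 (u = 7 - 1*6 = 7 - 6 = 1)
P(C) = 3 + C (P(C) = C*1 + 3 = C + 3 = 3 + C)
92*(P(18) + 271) = 92*((3 + 18) + 271) = 92*(21 + 271) = 92*292 = 26864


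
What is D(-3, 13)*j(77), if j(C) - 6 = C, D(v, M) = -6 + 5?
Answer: -83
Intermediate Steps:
D(v, M) = -1
j(C) = 6 + C
D(-3, 13)*j(77) = -(6 + 77) = -1*83 = -83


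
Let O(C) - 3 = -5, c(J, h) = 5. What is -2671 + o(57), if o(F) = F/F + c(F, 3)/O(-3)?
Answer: -5345/2 ≈ -2672.5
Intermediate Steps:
O(C) = -2 (O(C) = 3 - 5 = -2)
o(F) = -3/2 (o(F) = F/F + 5/(-2) = 1 + 5*(-1/2) = 1 - 5/2 = -3/2)
-2671 + o(57) = -2671 - 3/2 = -5345/2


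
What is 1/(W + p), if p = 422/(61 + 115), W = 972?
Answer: 88/85747 ≈ 0.0010263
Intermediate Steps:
p = 211/88 (p = 422/176 = 422*(1/176) = 211/88 ≈ 2.3977)
1/(W + p) = 1/(972 + 211/88) = 1/(85747/88) = 88/85747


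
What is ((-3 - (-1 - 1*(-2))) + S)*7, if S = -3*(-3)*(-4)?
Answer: -280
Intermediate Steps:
S = -36 (S = 9*(-4) = -36)
((-3 - (-1 - 1*(-2))) + S)*7 = ((-3 - (-1 - 1*(-2))) - 36)*7 = ((-3 - (-1 + 2)) - 36)*7 = ((-3 - 1*1) - 36)*7 = ((-3 - 1) - 36)*7 = (-4 - 36)*7 = -40*7 = -280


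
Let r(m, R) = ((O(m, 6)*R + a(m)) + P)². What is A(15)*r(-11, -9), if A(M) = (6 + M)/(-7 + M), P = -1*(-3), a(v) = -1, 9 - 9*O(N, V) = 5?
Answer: 21/2 ≈ 10.500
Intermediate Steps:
O(N, V) = 4/9 (O(N, V) = 1 - ⅑*5 = 1 - 5/9 = 4/9)
P = 3
r(m, R) = (2 + 4*R/9)² (r(m, R) = ((4*R/9 - 1) + 3)² = ((-1 + 4*R/9) + 3)² = (2 + 4*R/9)²)
A(M) = (6 + M)/(-7 + M)
A(15)*r(-11, -9) = ((6 + 15)/(-7 + 15))*(4*(9 + 2*(-9))²/81) = (21/8)*(4*(9 - 18)²/81) = ((⅛)*21)*((4/81)*(-9)²) = 21*((4/81)*81)/8 = (21/8)*4 = 21/2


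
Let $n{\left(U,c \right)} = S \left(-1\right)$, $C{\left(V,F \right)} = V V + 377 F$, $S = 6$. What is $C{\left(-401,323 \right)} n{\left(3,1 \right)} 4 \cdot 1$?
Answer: $-6781728$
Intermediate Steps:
$C{\left(V,F \right)} = V^{2} + 377 F$
$n{\left(U,c \right)} = -6$ ($n{\left(U,c \right)} = 6 \left(-1\right) = -6$)
$C{\left(-401,323 \right)} n{\left(3,1 \right)} 4 \cdot 1 = \left(\left(-401\right)^{2} + 377 \cdot 323\right) \left(-6\right) 4 \cdot 1 = \left(160801 + 121771\right) \left(\left(-24\right) 1\right) = 282572 \left(-24\right) = -6781728$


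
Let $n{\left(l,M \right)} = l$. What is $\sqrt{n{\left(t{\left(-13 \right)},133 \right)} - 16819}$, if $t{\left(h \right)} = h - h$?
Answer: $11 i \sqrt{139} \approx 129.69 i$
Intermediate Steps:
$t{\left(h \right)} = 0$
$\sqrt{n{\left(t{\left(-13 \right)},133 \right)} - 16819} = \sqrt{0 - 16819} = \sqrt{-16819} = 11 i \sqrt{139}$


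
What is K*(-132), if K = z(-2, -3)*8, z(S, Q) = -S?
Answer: -2112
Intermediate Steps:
K = 16 (K = -1*(-2)*8 = 2*8 = 16)
K*(-132) = 16*(-132) = -2112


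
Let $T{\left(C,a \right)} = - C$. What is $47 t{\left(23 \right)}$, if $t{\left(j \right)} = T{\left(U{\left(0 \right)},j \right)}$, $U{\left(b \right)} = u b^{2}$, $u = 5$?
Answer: $0$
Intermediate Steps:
$U{\left(b \right)} = 5 b^{2}$
$t{\left(j \right)} = 0$ ($t{\left(j \right)} = - 5 \cdot 0^{2} = - 5 \cdot 0 = \left(-1\right) 0 = 0$)
$47 t{\left(23 \right)} = 47 \cdot 0 = 0$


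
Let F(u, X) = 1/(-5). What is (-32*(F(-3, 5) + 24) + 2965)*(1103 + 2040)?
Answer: 34626431/5 ≈ 6.9253e+6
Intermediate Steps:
F(u, X) = -⅕
(-32*(F(-3, 5) + 24) + 2965)*(1103 + 2040) = (-32*(-⅕ + 24) + 2965)*(1103 + 2040) = (-32*119/5 + 2965)*3143 = (-3808/5 + 2965)*3143 = (11017/5)*3143 = 34626431/5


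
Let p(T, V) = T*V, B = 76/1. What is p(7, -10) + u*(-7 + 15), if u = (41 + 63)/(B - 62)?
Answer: -74/7 ≈ -10.571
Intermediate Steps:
B = 76 (B = 76*1 = 76)
u = 52/7 (u = (41 + 63)/(76 - 62) = 104/14 = 104*(1/14) = 52/7 ≈ 7.4286)
p(7, -10) + u*(-7 + 15) = 7*(-10) + 52*(-7 + 15)/7 = -70 + (52/7)*8 = -70 + 416/7 = -74/7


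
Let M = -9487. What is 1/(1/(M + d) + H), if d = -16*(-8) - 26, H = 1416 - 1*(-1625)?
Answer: 9385/28539784 ≈ 0.00032884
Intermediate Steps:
H = 3041 (H = 1416 + 1625 = 3041)
d = 102 (d = 128 - 26 = 102)
1/(1/(M + d) + H) = 1/(1/(-9487 + 102) + 3041) = 1/(1/(-9385) + 3041) = 1/(-1/9385 + 3041) = 1/(28539784/9385) = 9385/28539784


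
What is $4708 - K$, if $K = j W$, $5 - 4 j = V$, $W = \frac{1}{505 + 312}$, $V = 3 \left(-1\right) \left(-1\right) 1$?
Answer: $\frac{7692871}{1634} \approx 4708.0$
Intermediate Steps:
$V = 3$ ($V = \left(-3\right) \left(-1\right) 1 = 3 \cdot 1 = 3$)
$W = \frac{1}{817} \approx 0.001224$
$j = \frac{1}{2}$ ($j = \frac{5}{4} - \frac{3}{4} = \frac{1}{2} \approx 0.5$)
$K = \frac{1}{1634}$ ($K = \frac{1}{2} \cdot \frac{1}{817} = \frac{1}{1634} \approx 0.000612$)
$4708 - K = 4708 - \frac{1}{1634} = \frac{7692871}{1634}$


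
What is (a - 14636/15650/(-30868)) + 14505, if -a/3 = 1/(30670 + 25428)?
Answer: 24567895794203483/1693753590725 ≈ 14505.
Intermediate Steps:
a = -3/56098 (a = -3/(30670 + 25428) = -3/56098 ≈ -5.3478e-5)
(a - 14636/15650/(-30868)) + 14505 = (-3/56098 - 14636/15650/(-30868)) + 14505 = (-3/56098 - 14636*1/15650*(-1/30868)) + 14505 = (-3/56098 - 7318/7825*(-1/30868)) + 14505 = (-3/56098 + 3659/120771050) + 14505 = -39262642/1693753590725 + 14505 = 24567895794203483/1693753590725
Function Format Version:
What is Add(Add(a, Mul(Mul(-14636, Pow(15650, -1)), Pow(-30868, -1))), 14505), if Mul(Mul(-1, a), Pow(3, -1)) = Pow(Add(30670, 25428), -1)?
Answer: Rational(24567895794203483, 1693753590725) ≈ 14505.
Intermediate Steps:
a = Rational(-3, 56098) (a = Mul(-3, Pow(Add(30670, 25428), -1)) = Mul(-3, Pow(56098, -1)) = Mul(-3, Rational(1, 56098)) = Rational(-3, 56098) ≈ -5.3478e-5)
Add(Add(a, Mul(Mul(-14636, Pow(15650, -1)), Pow(-30868, -1))), 14505) = Add(Add(Rational(-3, 56098), Mul(Mul(-14636, Pow(15650, -1)), Pow(-30868, -1))), 14505) = Add(Add(Rational(-3, 56098), Mul(Mul(-14636, Rational(1, 15650)), Rational(-1, 30868))), 14505) = Add(Add(Rational(-3, 56098), Mul(Rational(-7318, 7825), Rational(-1, 30868))), 14505) = Add(Add(Rational(-3, 56098), Rational(3659, 120771050)), 14505) = Add(Rational(-39262642, 1693753590725), 14505) = Rational(24567895794203483, 1693753590725)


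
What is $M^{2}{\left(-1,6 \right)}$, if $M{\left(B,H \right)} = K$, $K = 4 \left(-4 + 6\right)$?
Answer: $64$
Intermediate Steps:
$K = 8$ ($K = 4 \cdot 2 = 8$)
$M{\left(B,H \right)} = 8$
$M^{2}{\left(-1,6 \right)} = 8^{2} = 64$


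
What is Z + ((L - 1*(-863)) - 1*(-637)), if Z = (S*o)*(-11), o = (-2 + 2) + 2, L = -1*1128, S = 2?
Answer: 328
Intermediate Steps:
L = -1128
o = 2 (o = 0 + 2 = 2)
Z = -44 (Z = (2*2)*(-11) = 4*(-11) = -44)
Z + ((L - 1*(-863)) - 1*(-637)) = -44 + ((-1128 - 1*(-863)) - 1*(-637)) = -44 + ((-1128 + 863) + 637) = -44 + (-265 + 637) = -44 + 372 = 328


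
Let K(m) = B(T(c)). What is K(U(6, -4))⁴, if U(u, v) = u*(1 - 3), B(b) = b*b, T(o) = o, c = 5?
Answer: 390625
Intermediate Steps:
B(b) = b²
U(u, v) = -2*u (U(u, v) = u*(-2) = -2*u)
K(m) = 25 (K(m) = 5² = 25)
K(U(6, -4))⁴ = 25⁴ = 390625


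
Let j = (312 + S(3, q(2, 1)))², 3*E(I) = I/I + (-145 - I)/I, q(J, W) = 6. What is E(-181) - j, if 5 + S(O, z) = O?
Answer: -52182155/543 ≈ -96100.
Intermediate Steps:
S(O, z) = -5 + O
E(I) = ⅓ + (-145 - I)/(3*I) (E(I) = (I/I + (-145 - I)/I)/3 = (1 + (-145 - I)/I)/3 = ⅓ + (-145 - I)/(3*I))
j = 96100 (j = (312 + (-5 + 3))² = (312 - 2)² = 310² = 96100)
E(-181) - j = -145/3/(-181) - 1*96100 = -145/3*(-1/181) - 96100 = 145/543 - 96100 = -52182155/543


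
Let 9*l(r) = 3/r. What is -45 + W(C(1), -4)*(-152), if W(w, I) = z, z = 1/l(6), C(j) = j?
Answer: -2781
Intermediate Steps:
l(r) = 1/(3*r) (l(r) = (3/r)/9 = 1/(3*r))
z = 18 (z = 1/((⅓)/6) = 1/((⅓)*(⅙)) = 1/(1/18) = 18)
W(w, I) = 18
-45 + W(C(1), -4)*(-152) = -45 + 18*(-152) = -45 - 2736 = -2781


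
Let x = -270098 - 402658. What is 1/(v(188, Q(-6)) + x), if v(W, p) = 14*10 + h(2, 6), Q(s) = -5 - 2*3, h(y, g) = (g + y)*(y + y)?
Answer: -1/672584 ≈ -1.4868e-6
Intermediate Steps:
h(y, g) = 2*y*(g + y) (h(y, g) = (g + y)*(2*y) = 2*y*(g + y))
x = -672756
Q(s) = -11 (Q(s) = -5 - 6 = -11)
v(W, p) = 172 (v(W, p) = 14*10 + 2*2*(6 + 2) = 140 + 2*2*8 = 140 + 32 = 172)
1/(v(188, Q(-6)) + x) = 1/(172 - 672756) = 1/(-672584) = -1/672584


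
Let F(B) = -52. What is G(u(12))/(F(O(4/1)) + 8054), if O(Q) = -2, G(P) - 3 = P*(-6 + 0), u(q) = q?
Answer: -69/8002 ≈ -0.0086228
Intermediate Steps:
G(P) = 3 - 6*P (G(P) = 3 + P*(-6 + 0) = 3 + P*(-6) = 3 - 6*P)
G(u(12))/(F(O(4/1)) + 8054) = (3 - 6*12)/(-52 + 8054) = (3 - 72)/8002 = -69*1/8002 = -69/8002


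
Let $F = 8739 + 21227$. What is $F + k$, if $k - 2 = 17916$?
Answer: $47884$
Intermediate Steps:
$k = 17918$ ($k = 2 + 17916 = 17918$)
$F = 29966$
$F + k = 29966 + 17918 = 47884$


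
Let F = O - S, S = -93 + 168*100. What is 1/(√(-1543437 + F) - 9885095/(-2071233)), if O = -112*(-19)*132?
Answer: 20474334972135/5488079490055581697 - 17160024561156*I*√79953/5488079490055581697 ≈ 3.7307e-6 - 0.00088413*I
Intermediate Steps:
O = 280896 (O = 2128*132 = 280896)
S = 16707 (S = -93 + 16800 = 16707)
F = 264189 (F = 280896 - 1*16707 = 280896 - 16707 = 264189)
1/(√(-1543437 + F) - 9885095/(-2071233)) = 1/(√(-1543437 + 264189) - 9885095/(-2071233)) = 1/(√(-1279248) - 9885095*(-1/2071233)) = 1/(4*I*√79953 + 9885095/2071233) = 1/(9885095/2071233 + 4*I*√79953)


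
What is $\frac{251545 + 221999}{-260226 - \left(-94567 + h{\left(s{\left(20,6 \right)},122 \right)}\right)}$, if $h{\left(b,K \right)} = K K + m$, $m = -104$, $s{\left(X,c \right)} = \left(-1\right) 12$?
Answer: $- \frac{473544}{180439} \approx -2.6244$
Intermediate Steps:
$s{\left(X,c \right)} = -12$
$h{\left(b,K \right)} = -104 + K^{2}$ ($h{\left(b,K \right)} = K K - 104 = K^{2} - 104 = -104 + K^{2}$)
$\frac{251545 + 221999}{-260226 - \left(-94567 + h{\left(s{\left(20,6 \right)},122 \right)}\right)} = \frac{251545 + 221999}{-260226 + \left(94567 - \left(-104 + 122^{2}\right)\right)} = \frac{473544}{-260226 + \left(94567 - \left(-104 + 14884\right)\right)} = \frac{473544}{-260226 + \left(94567 - 14780\right)} = \frac{473544}{-260226 + 79787} = \frac{473544}{-180439} = 473544 \left(- \frac{1}{180439}\right) = - \frac{473544}{180439}$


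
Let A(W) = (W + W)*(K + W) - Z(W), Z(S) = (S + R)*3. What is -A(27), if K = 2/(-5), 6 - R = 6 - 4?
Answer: -6717/5 ≈ -1343.4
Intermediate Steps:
R = 4 (R = 6 - (6 - 4) = 6 - 1*2 = 6 - 2 = 4)
K = -⅖ (K = 2*(-⅕) = -⅖ ≈ -0.40000)
Z(S) = 12 + 3*S (Z(S) = (S + 4)*3 = (4 + S)*3 = 12 + 3*S)
A(W) = -12 - 3*W + 2*W*(-⅖ + W) (A(W) = (W + W)*(-⅖ + W) - (12 + 3*W) = (2*W)*(-⅖ + W) + (-12 - 3*W) = 2*W*(-⅖ + W) + (-12 - 3*W) = -12 - 3*W + 2*W*(-⅖ + W))
-A(27) = -(-12 + 2*27² - 19/5*27) = -(-12 + 2*729 - 513/5) = -(-12 + 1458 - 513/5) = -1*6717/5 = -6717/5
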